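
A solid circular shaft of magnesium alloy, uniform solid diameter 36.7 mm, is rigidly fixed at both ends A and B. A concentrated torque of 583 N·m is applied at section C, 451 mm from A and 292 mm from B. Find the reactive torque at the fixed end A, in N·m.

With uniform GJ and both ends fixed, compatibility θ_AC = θ_CB gives T_A·a = T_B·b, together with T_A + T_B = T₀.
T_A = T₀·b/(a+b) = 583.0·292/743.0 = 229.1 N·m; T_B = 353.9 N·m.

229 N·m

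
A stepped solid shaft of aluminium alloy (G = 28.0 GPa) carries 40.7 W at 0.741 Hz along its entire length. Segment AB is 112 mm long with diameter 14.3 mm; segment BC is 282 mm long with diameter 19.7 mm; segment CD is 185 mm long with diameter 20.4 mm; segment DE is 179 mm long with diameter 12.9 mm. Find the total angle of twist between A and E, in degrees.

2.20°

ω = 2π·0.741 = 4.656 rad/s, so T = P/ω = 40.7 / 4.656 = 8.742 N·m.
J_AB = π(0.0143)⁴/32 = 4.11×10^-9 m⁴; J_BC = π(0.0197)⁴/32 = 1.48×10^-8 m⁴; J_CD = π(0.0204)⁴/32 = 1.70×10^-8 m⁴; J_DE = π(0.0129)⁴/32 = 2.72×10^-9 m⁴.
θ = (T/G)·Σ L_i/J_i = (8.742/28.0×10⁹)·(0.112/4.11×10^-9 + 0.282/1.48×10^-8 + 0.185/1.70×10^-8 + 0.179/2.72×10^-9) = 0.03842 rad.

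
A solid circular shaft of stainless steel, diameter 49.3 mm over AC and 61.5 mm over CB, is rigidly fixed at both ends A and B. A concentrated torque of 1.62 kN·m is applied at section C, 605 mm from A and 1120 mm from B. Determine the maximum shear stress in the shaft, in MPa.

29.8 MPa

Compatibility: T_A·a/J_AC = T_B·b/J_CB with T_A + T_B = T₀.
J_AC = 5.80×10^-7 m⁴, J_CB = 1.40×10^-6 m⁴, so T_A = T₀·(J_AC/a)/((J_AC/a)+(J_CB/b)) = 701.9 N·m, T_B = 918.1 N·m.
τ in each portion: τ_AC = 2.98×10^7 Pa, τ_CB = 2.01×10^7 Pa; maximum is in AC.
τ_max = T_AC·r/J = 701.9·0.0246/5.80×10^-7 = 2.983×10^7 Pa.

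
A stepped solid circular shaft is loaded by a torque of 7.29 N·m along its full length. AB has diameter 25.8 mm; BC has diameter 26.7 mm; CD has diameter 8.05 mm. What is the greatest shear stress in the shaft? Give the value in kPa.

71200 kPa

Under the same torque, τ_max = 16T/(πd³) is largest where d is smallest — segment CD (d = 8.05 mm).
τ_max = 16·7.290/(π·(0.00805)³) = 7.117×10^7 Pa.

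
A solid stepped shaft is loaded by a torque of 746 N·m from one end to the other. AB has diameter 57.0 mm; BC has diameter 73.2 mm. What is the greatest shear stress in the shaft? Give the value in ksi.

Under the same torque, τ_max = 16T/(πd³) is largest where d is smallest — segment AB (d = 57.0 mm).
τ_max = 16·746.0/(π·(0.0570)³) = 2.052×10^7 Pa.

2.98 ksi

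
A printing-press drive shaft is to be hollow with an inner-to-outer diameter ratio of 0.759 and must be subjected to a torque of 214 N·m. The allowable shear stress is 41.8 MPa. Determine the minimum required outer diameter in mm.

33.9 mm

For a hollow shaft with d_i/d_o = 0.759: τ_max = 16T/(π d_o³ (1−k⁴)), so d_o = [16T/(π τ_allow (1−k⁴))]^(1/3) = [16·214.0/(π·4.18×10^7·0.6681)]^(1/3) = 0.03392 m.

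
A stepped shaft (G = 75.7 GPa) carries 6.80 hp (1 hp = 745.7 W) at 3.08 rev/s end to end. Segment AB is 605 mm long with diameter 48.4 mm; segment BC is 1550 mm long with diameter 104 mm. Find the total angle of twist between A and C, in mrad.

ω = 2π·3.08 = 19.35 rad/s, so T = P/ω = 6.80×745.7 / 19.35 = 262.0 N·m.
J_AB = π(0.0484)⁴/32 = 5.39×10^-7 m⁴; J_BC = π(0.104)⁴/32 = 1.15×10^-5 m⁴.
θ = (T/G)·Σ L_i/J_i = (262.0/75.7×10⁹)·(0.605/5.39×10^-7 + 1.55/1.15×10^-5) = 4.354×10^-3 rad.

4.35 mrad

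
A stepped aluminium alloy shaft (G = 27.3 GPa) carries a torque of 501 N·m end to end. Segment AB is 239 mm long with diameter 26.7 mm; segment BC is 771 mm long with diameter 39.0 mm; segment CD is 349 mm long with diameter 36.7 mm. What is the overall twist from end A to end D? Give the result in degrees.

J_AB = π(0.0267)⁴/32 = 4.99×10^-8 m⁴; J_BC = π(0.0390)⁴/32 = 2.27×10^-7 m⁴; J_CD = π(0.0367)⁴/32 = 1.78×10^-7 m⁴.
θ = (T/G)·Σ L_i/J_i = (501.0/27.3×10⁹)·(0.239/4.99×10^-8 + 0.771/2.27×10^-7 + 0.349/1.78×10^-7) = 0.1862 rad.

10.7°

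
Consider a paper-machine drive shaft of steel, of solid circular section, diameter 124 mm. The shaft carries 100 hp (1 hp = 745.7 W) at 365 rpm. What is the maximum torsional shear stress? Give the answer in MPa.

5.21 MPa

ω = 2π·365/60 = 38.22 rad/s, so T = P/ω = 100×745.7 / 38.22 = 1951 N·m.
J = πd⁴/32 = π(0.124)⁴/32 = 2.321×10^-5 m⁴.
τ_max = T·r/J = 1951 × 0.0620 / 2.321×10^-5 = 5.211×10^6 Pa.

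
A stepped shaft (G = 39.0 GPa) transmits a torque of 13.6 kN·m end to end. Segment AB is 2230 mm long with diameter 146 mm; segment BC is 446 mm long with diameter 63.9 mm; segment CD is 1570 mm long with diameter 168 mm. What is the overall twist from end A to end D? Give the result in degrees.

6.84°

J_AB = π(0.146)⁴/32 = 4.46×10^-5 m⁴; J_BC = π(0.0639)⁴/32 = 1.64×10^-6 m⁴; J_CD = π(0.168)⁴/32 = 7.82×10^-5 m⁴.
θ = (T/G)·Σ L_i/J_i = (13600/39.0×10⁹)·(2.23/4.46×10^-5 + 0.446/1.64×10^-6 + 1.57/7.82×10^-5) = 0.1195 rad.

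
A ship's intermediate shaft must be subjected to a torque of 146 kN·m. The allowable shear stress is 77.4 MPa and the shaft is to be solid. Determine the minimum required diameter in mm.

For a solid shaft τ_max = 16T/(πd³), so d = (16T/(π τ_allow))^(1/3) = (16·146000/(π·7.74×10^7))^(1/3) = 0.2126 m.

213 mm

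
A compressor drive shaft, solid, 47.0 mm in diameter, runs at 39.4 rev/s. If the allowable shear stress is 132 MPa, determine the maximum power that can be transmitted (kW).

666 kW

J = πd⁴/32 = π(0.0470)⁴/32 = 4.791×10^-7 m⁴.
T_max = τ_allow·J/r = 1.32×10^8 × 4.791×10^-7 / 0.0235 = 2691 N·m.
ω = 2π·39.4 = 247.6 rad/s, so P_max = T_max·ω = 6.662×10^5 W.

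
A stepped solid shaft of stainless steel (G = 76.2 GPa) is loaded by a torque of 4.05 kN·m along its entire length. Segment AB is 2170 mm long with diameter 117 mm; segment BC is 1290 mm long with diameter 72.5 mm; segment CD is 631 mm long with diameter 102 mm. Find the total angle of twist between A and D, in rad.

0.0347 rad

J_AB = π(0.117)⁴/32 = 1.84×10^-5 m⁴; J_BC = π(0.0725)⁴/32 = 2.71×10^-6 m⁴; J_CD = π(0.102)⁴/32 = 1.06×10^-5 m⁴.
θ = (T/G)·Σ L_i/J_i = (4050/76.2×10⁹)·(2.17/1.84×10^-5 + 1.29/2.71×10^-6 + 0.631/1.06×10^-5) = 0.03470 rad.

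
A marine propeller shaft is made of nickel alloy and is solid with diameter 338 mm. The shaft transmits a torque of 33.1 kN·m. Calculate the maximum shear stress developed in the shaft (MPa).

4.37 MPa

J = πd⁴/32 = π(0.338)⁴/32 = 1.281×10^-3 m⁴.
τ_max = T·r/J = 33100 × 0.169 / 1.281×10^-3 = 4.366×10^6 Pa.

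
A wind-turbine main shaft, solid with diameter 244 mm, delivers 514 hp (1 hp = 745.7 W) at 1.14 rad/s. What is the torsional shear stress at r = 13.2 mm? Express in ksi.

1.85 ksi

ω = 1.14 rad/s, so T = P/ω = 514×745.7 / 1.140 = 336200 N·m.
J = πd⁴/32 = π(0.244)⁴/32 = 3.480×10^-4 m⁴.
Shear stress varies linearly with radius: τ = T·r/J = 336200 × 0.0132 / 3.480×10^-4 = 1.275×10^7 Pa.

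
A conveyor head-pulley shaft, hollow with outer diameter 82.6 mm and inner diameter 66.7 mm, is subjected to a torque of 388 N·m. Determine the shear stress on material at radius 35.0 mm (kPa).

J = π(d_o⁴ − d_i⁴)/32 = π(0.0826⁴ − 0.0667⁴)/32 = 2.627×10^-6 m⁴.
Shear stress varies linearly with radius: τ = T·r/J = 388.0 × 0.0350 / 2.627×10^-6 = 5.170×10^6 Pa.

5170 kPa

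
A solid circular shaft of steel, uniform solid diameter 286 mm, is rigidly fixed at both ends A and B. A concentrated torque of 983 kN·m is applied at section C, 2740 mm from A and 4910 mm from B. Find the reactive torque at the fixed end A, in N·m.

With uniform GJ and both ends fixed, compatibility θ_AC = θ_CB gives T_A·a = T_B·b, together with T_A + T_B = T₀.
T_A = T₀·b/(a+b) = 983000·4910/7650 = 630900 N·m; T_B = 352100 N·m.

631000 N·m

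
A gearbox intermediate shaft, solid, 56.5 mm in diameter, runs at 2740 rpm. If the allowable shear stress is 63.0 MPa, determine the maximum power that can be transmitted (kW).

640 kW

J = πd⁴/32 = π(0.0565)⁴/32 = 1.000×10^-6 m⁴.
T_max = τ_allow·J/r = 6.30×10^7 × 1.000×10^-6 / 0.0283 = 2231 N·m.
ω = 2π·2740/60 = 286.9 rad/s, so P_max = T_max·ω = 6.402×10^5 W.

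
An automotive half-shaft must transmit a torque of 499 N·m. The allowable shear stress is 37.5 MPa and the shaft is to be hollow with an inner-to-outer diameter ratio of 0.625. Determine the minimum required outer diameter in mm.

For a hollow shaft with d_i/d_o = 0.625: τ_max = 16T/(π d_o³ (1−k⁴)), so d_o = [16T/(π τ_allow (1−k⁴))]^(1/3) = [16·499.0/(π·3.75×10^7·0.8474)]^(1/3) = 0.04308 m.

43.1 mm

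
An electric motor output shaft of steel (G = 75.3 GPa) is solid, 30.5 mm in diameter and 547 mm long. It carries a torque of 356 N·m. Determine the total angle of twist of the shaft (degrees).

J = πd⁴/32 = π(0.0305)⁴/32 = 8.496×10^-8 m⁴.
θ = T·L/(G·J) = 356.0 × 0.547 / (75.3×10⁹ × 8.496×10^-8) = 0.03044 rad.

1.74°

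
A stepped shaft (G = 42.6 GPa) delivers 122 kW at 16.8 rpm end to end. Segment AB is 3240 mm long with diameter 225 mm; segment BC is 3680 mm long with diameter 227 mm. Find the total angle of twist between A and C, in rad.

0.0439 rad

ω = 2π·16.8/60 = 1.759 rad/s, so T = P/ω = 122×10³ / 1.759 = 69350 N·m.
J_AB = π(0.225)⁴/32 = 2.52×10^-4 m⁴; J_BC = π(0.227)⁴/32 = 2.61×10^-4 m⁴.
θ = (T/G)·Σ L_i/J_i = (69350/42.6×10⁹)·(3.24/2.52×10^-4 + 3.68/2.61×10^-4) = 0.04394 rad.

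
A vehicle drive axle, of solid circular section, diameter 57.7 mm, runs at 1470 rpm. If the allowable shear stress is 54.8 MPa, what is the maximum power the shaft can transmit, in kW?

318 kW

J = πd⁴/32 = π(0.0577)⁴/32 = 1.088×10^-6 m⁴.
T_max = τ_allow·J/r = 5.48×10^7 × 1.088×10^-6 / 0.0289 = 2067 N·m.
ω = 2π·1470/60 = 153.9 rad/s, so P_max = T_max·ω = 3.182×10^5 W.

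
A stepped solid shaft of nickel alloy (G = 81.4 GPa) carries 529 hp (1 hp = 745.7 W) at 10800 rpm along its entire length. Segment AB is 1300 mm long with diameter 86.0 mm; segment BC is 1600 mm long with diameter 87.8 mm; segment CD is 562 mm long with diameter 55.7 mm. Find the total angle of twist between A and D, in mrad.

ω = 2π·10800/60 = 1131 rad/s, so T = P/ω = 529×745.7 / 1131 = 348.8 N·m.
J_AB = π(0.0860)⁴/32 = 5.37×10^-6 m⁴; J_BC = π(0.0878)⁴/32 = 5.83×10^-6 m⁴; J_CD = π(0.0557)⁴/32 = 9.45×10^-7 m⁴.
θ = (T/G)·Σ L_i/J_i = (348.8/81.4×10⁹)·(1.30/5.37×10^-6 + 1.60/5.83×10^-6 + 0.562/9.45×10^-7) = 4.761×10^-3 rad.

4.76 mrad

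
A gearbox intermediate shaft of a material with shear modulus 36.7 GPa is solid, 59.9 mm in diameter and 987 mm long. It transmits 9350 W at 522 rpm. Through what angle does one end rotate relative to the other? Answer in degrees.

ω = 2π·522/60 = 54.66 rad/s, so T = P/ω = 9350 / 54.66 = 171.0 N·m.
J = πd⁴/32 = π(0.0599)⁴/32 = 1.264×10^-6 m⁴.
θ = T·L/(G·J) = 171.0 × 0.987 / (36.7×10⁹ × 1.264×10^-6) = 3.640×10^-3 rad.

0.209°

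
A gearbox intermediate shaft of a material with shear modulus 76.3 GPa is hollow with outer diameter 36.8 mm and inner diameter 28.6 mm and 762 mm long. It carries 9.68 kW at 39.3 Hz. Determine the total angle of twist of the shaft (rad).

0.00342 rad

ω = 2π·39.3 = 246.9 rad/s, so T = P/ω = 9.68×10³ / 246.9 = 39.20 N·m.
J = π(d_o⁴ − d_i⁴)/32 = π(0.0368⁴ − 0.0286⁴)/32 = 1.144×10^-7 m⁴.
θ = T·L/(G·J) = 39.20 × 0.762 / (76.3×10⁹ × 1.144×10^-7) = 3.423×10^-3 rad.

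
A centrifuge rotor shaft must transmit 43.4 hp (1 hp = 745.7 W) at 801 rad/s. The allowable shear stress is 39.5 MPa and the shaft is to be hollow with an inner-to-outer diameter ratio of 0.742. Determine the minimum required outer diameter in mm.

19.6 mm

ω = 801 rad/s, so T = P/ω = 43.4×745.7 / 801.0 = 40.40 N·m.
For a hollow shaft with d_i/d_o = 0.742: τ_max = 16T/(π d_o³ (1−k⁴)), so d_o = [16T/(π τ_allow (1−k⁴))]^(1/3) = [16·40.40/(π·3.95×10^7·0.6969)]^(1/3) = 0.01955 m.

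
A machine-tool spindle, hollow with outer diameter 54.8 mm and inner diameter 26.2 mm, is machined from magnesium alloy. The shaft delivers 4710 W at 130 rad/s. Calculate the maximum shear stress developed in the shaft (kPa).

ω = 130 rad/s, so T = P/ω = 4710 / 130.0 = 36.23 N·m.
J = π(d_o⁴ − d_i⁴)/32 = π(0.0548⁴ − 0.0262⁴)/32 = 8.391×10^-7 m⁴.
τ_max = T·r/J = 36.23 × 0.0274 / 8.391×10^-7 = 1.183×10^6 Pa.

1180 kPa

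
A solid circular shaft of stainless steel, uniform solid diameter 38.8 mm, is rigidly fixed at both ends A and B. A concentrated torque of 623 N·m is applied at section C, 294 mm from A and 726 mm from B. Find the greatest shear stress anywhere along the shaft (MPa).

38.7 MPa

With uniform GJ and both ends fixed, compatibility θ_AC = θ_CB gives T_A·a = T_B·b, together with T_A + T_B = T₀.
T_A = T₀·b/(a+b) = 623.0·726/1020 = 443.4 N·m; T_B = 179.6 N·m.
τ in each portion: τ_AC = 3.87×10^7 Pa, τ_CB = 1.57×10^7 Pa; maximum is in AC.
τ_max = T_AC·r/J = 443.4·0.0194/2.22×10^-7 = 3.866×10^7 Pa.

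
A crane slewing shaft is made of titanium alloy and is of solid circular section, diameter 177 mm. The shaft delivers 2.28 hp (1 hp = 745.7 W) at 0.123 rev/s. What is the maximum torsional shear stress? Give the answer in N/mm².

ω = 2π·0.123 = 0.7728 rad/s, so T = P/ω = 2.28×745.7 / 0.7728 = 2200 N·m.
J = πd⁴/32 = π(0.177)⁴/32 = 9.636×10^-5 m⁴.
τ_max = T·r/J = 2200 × 0.0885 / 9.636×10^-5 = 2.021×10^6 Pa.

2.02 N/mm²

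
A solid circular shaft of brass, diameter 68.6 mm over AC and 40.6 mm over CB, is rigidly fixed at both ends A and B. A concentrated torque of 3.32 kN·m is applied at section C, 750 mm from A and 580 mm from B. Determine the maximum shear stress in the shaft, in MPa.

Compatibility: T_A·a/J_AC = T_B·b/J_CB with T_A + T_B = T₀.
J_AC = 2.17×10^-6 m⁴, J_CB = 2.67×10^-7 m⁴, so T_A = T₀·(J_AC/a)/((J_AC/a)+(J_CB/b)) = 2865 N·m, T_B = 454.6 N·m.
τ in each portion: τ_AC = 4.52×10^7 Pa, τ_CB = 3.46×10^7 Pa; maximum is in AC.
τ_max = T_AC·r/J = 2865·0.0343/2.17×10^-6 = 4.520×10^7 Pa.

45.2 MPa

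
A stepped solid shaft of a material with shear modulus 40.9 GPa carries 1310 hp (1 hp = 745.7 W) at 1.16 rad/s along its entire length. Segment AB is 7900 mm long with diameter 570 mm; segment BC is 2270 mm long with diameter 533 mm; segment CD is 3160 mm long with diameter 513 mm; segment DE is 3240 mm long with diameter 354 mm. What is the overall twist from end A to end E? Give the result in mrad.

74.4 mrad

ω = 1.16 rad/s, so T = P/ω = 1310×745.7 / 1.160 = 842100 N·m.
J_AB = π(0.570)⁴/32 = 0.0104 m⁴; J_BC = π(0.533)⁴/32 = 7.92×10^-3 m⁴; J_CD = π(0.513)⁴/32 = 6.80×10^-3 m⁴; J_DE = π(0.354)⁴/32 = 1.54×10^-3 m⁴.
θ = (T/G)·Σ L_i/J_i = (842100/40.9×10⁹)·(7.90/0.0104 + 2.27/7.92×10^-3 + 3.16/6.80×10^-3 + 3.24/1.54×10^-3) = 0.07443 rad.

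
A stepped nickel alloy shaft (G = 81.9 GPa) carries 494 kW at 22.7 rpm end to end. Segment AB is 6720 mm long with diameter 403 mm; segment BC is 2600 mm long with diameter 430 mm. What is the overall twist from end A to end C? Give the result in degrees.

0.490°

ω = 2π·22.7/60 = 2.377 rad/s, so T = P/ω = 494×10³ / 2.377 = 207800 N·m.
J_AB = π(0.403)⁴/32 = 2.59×10^-3 m⁴; J_BC = π(0.430)⁴/32 = 3.36×10^-3 m⁴.
θ = (T/G)·Σ L_i/J_i = (207800/81.9×10⁹)·(6.72/2.59×10^-3 + 2.60/3.36×10^-3) = 8.550×10^-3 rad.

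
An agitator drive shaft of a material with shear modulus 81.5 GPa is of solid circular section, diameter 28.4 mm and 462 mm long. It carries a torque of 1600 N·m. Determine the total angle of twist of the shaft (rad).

J = πd⁴/32 = π(0.0284)⁴/32 = 6.387×10^-8 m⁴.
θ = T·L/(G·J) = 1600 × 0.462 / (81.5×10⁹ × 6.387×10^-8) = 0.1420 rad.

0.142 rad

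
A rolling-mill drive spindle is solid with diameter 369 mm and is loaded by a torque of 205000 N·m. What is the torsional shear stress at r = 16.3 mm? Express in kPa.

J = πd⁴/32 = π(0.369)⁴/32 = 1.820×10^-3 m⁴.
Shear stress varies linearly with radius: τ = T·r/J = 205000 × 0.0163 / 1.820×10^-3 = 1.836×10^6 Pa.

1840 kPa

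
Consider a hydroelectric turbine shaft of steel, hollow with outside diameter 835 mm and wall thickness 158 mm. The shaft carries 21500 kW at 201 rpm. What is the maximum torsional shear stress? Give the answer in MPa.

ω = 2π·201/60 = 21.05 rad/s, so T = P/ω = 21500×10³ / 21.05 = 1.021e6 N·m.
J = π(d_o⁴ − d_i⁴)/32 = π(0.835⁴ − 0.519⁴)/32 = 0.04060 m⁴.
τ_max = T·r/J = 1.021e6 × 0.417 / 0.04060 = 1.050×10^7 Pa.

10.5 MPa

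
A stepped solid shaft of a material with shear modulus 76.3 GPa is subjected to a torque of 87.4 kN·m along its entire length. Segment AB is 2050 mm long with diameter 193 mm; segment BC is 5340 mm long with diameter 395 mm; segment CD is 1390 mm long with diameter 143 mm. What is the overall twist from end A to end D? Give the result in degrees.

3.36°

J_AB = π(0.193)⁴/32 = 1.36×10^-4 m⁴; J_BC = π(0.395)⁴/32 = 2.39×10^-3 m⁴; J_CD = π(0.143)⁴/32 = 4.11×10^-5 m⁴.
θ = (T/G)·Σ L_i/J_i = (87400/76.3×10⁹)·(2.05/1.36×10^-4 + 5.34/2.39×10^-3 + 1.39/4.11×10^-5) = 0.05858 rad.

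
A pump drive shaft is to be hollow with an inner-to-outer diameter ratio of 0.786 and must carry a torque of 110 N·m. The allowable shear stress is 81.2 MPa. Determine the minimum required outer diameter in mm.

For a hollow shaft with d_i/d_o = 0.786: τ_max = 16T/(π d_o³ (1−k⁴)), so d_o = [16T/(π τ_allow (1−k⁴))]^(1/3) = [16·110.0/(π·8.12×10^7·0.6183)]^(1/3) = 0.02235 m.

22.3 mm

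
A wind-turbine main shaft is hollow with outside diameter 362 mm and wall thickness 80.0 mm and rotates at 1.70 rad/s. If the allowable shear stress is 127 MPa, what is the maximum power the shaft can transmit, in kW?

1820 kW

J = π(d_o⁴ − d_i⁴)/32 = π(0.362⁴ − 0.202⁴)/32 = 1.522×10^-3 m⁴.
T_max = τ_allow·J/r = 1.27×10^8 × 1.522×10^-3 / 0.181 = 1.068e6 N·m.
ω = 1.70 rad/s, so P_max = T_max·ω = 1.816×10^6 W.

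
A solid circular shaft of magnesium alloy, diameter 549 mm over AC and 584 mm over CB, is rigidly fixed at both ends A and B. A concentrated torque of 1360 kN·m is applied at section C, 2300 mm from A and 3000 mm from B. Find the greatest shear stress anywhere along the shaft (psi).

3060 psi

Compatibility: T_A·a/J_AC = T_B·b/J_CB with T_A + T_B = T₀.
J_AC = 8.92×10^-3 m⁴, J_CB = 0.0114 m⁴, so T_A = T₀·(J_AC/a)/((J_AC/a)+(J_CB/b)) = 686300 N·m, T_B = 673700 N·m.
τ in each portion: τ_AC = 2.11×10^7 Pa, τ_CB = 1.72×10^7 Pa; maximum is in AC.
τ_max = T_AC·r/J = 686300·0.275/8.92×10^-3 = 2.112×10^7 Pa.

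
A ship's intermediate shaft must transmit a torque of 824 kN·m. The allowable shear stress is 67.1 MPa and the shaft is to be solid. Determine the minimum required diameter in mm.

397 mm

For a solid shaft τ_max = 16T/(πd³), so d = (16T/(π τ_allow))^(1/3) = (16·824000/(π·6.71×10^7))^(1/3) = 0.3969 m.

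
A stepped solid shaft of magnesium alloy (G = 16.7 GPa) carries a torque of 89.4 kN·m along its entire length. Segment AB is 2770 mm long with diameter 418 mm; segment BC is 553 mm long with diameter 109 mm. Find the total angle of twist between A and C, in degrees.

12.5°

J_AB = π(0.418)⁴/32 = 3.00×10^-3 m⁴; J_BC = π(0.109)⁴/32 = 1.39×10^-5 m⁴.
θ = (T/G)·Σ L_i/J_i = (89400/16.7×10⁹)·(2.77/3.00×10^-3 + 0.553/1.39×10^-5) = 0.2186 rad.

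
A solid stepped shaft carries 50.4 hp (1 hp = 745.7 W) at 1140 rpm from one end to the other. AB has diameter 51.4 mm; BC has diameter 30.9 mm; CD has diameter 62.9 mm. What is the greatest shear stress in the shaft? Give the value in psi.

ω = 2π·1140/60 = 119.4 rad/s, so T = P/ω = 50.4×745.7 / 119.4 = 314.8 N·m.
Under the same torque, τ_max = 16T/(πd³) is largest where d is smallest — segment BC (d = 30.9 mm).
τ_max = 16·314.8/(π·(0.0309)³) = 5.434×10^7 Pa.

7880 psi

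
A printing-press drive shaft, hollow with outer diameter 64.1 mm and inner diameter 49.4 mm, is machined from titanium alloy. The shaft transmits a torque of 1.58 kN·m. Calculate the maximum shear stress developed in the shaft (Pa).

4.72e7 Pa

J = π(d_o⁴ − d_i⁴)/32 = π(0.0641⁴ − 0.0494⁴)/32 = 1.073×10^-6 m⁴.
τ_max = T·r/J = 1580 × 0.0320 / 1.073×10^-6 = 4.720×10^7 Pa.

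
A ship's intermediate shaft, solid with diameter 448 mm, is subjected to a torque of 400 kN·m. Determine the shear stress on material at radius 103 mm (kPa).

10400 kPa

J = πd⁴/32 = π(0.448)⁴/32 = 3.955×10^-3 m⁴.
Shear stress varies linearly with radius: τ = T·r/J = 400000 × 0.103 / 3.955×10^-3 = 1.042×10^7 Pa.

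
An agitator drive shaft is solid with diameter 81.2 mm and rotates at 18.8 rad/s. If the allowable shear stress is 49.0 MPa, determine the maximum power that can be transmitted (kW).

96.8 kW

J = πd⁴/32 = π(0.0812)⁴/32 = 4.268×10^-6 m⁴.
T_max = τ_allow·J/r = 4.90×10^7 × 4.268×10^-6 / 0.0406 = 5151 N·m.
ω = 18.8 rad/s, so P_max = T_max·ω = 9.684×10^4 W.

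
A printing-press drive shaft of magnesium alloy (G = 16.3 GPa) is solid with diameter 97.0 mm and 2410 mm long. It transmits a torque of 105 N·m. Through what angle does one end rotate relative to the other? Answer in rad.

0.00179 rad

J = πd⁴/32 = π(0.0970)⁴/32 = 8.691×10^-6 m⁴.
θ = T·L/(G·J) = 105.0 × 2.41 / (16.3×10⁹ × 8.691×10^-6) = 1.786×10^-3 rad.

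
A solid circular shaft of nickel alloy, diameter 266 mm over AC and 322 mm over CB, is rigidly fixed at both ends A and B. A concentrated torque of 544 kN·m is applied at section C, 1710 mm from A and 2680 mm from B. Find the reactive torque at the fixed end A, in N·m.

Compatibility: T_A·a/J_AC = T_B·b/J_CB with T_A + T_B = T₀.
J_AC = 4.92×10^-4 m⁴, J_CB = 1.06×10^-3 m⁴, so T_A = T₀·(J_AC/a)/((J_AC/a)+(J_CB/b)) = 229500 N·m, T_B = 314500 N·m.

230000 N·m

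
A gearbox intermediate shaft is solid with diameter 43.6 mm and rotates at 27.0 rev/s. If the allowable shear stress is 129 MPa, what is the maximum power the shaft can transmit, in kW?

356 kW

J = πd⁴/32 = π(0.0436)⁴/32 = 3.548×10^-7 m⁴.
T_max = τ_allow·J/r = 1.29×10^8 × 3.548×10^-7 / 0.0218 = 2099 N·m.
ω = 2π·27.0 = 169.6 rad/s, so P_max = T_max·ω = 3.561×10^5 W.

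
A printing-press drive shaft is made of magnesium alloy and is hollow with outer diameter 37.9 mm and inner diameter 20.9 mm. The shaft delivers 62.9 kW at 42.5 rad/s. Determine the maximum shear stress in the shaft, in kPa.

153000 kPa

ω = 42.5 rad/s, so T = P/ω = 62.9×10³ / 42.50 = 1480 N·m.
J = π(d_o⁴ − d_i⁴)/32 = π(0.0379⁴ − 0.0209⁴)/32 = 1.838×10^-7 m⁴.
τ_max = T·r/J = 1480 × 0.0189 / 1.838×10^-7 = 1.526×10^8 Pa.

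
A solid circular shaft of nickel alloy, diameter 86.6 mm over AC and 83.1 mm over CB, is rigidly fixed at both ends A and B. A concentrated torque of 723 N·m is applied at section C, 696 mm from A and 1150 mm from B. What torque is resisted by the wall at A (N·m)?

Compatibility: T_A·a/J_AC = T_B·b/J_CB with T_A + T_B = T₀.
J_AC = 5.52×10^-6 m⁴, J_CB = 4.68×10^-6 m⁴, so T_A = T₀·(J_AC/a)/((J_AC/a)+(J_CB/b)) = 477.8 N·m, T_B = 245.2 N·m.

478 N·m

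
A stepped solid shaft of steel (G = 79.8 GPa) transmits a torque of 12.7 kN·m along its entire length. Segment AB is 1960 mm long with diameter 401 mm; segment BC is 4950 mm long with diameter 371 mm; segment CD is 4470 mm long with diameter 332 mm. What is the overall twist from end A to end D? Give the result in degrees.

0.0655°

J_AB = π(0.401)⁴/32 = 2.54×10^-3 m⁴; J_BC = π(0.371)⁴/32 = 1.86×10^-3 m⁴; J_CD = π(0.332)⁴/32 = 1.19×10^-3 m⁴.
θ = (T/G)·Σ L_i/J_i = (12700/79.8×10⁹)·(1.96/2.54×10^-3 + 4.95/1.86×10^-3 + 4.47/1.19×10^-3) = 1.143×10^-3 rad.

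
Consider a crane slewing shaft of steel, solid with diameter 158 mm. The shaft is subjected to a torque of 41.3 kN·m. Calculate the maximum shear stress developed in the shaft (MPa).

J = πd⁴/32 = π(0.158)⁴/32 = 6.118×10^-5 m⁴.
τ_max = T·r/J = 41300 × 0.0790 / 6.118×10^-5 = 5.333×10^7 Pa.

53.3 MPa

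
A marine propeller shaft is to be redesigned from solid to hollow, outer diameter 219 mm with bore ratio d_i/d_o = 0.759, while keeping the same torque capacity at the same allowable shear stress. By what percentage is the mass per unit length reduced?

Equal τ_max and T ⇒ the solid shaft needs d_s³ = d_o³(1−k⁴), so d_s = 219·(1−0.759⁴)^(1/3) = 191.5 mm.
Area ratio A_h/A_s = d_o²(1−k²)/d_s² = (1−k²)/(1−k⁴)^(2/3) = 0.5547.
Mass saving = 1 − 0.5547 = 44.5 %.

44.5 %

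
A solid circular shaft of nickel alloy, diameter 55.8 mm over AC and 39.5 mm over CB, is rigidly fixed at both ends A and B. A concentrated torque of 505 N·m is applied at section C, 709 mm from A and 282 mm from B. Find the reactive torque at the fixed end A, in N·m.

310 N·m

Compatibility: T_A·a/J_AC = T_B·b/J_CB with T_A + T_B = T₀.
J_AC = 9.52×10^-7 m⁴, J_CB = 2.39×10^-7 m⁴, so T_A = T₀·(J_AC/a)/((J_AC/a)+(J_CB/b)) = 309.6 N·m, T_B = 195.4 N·m.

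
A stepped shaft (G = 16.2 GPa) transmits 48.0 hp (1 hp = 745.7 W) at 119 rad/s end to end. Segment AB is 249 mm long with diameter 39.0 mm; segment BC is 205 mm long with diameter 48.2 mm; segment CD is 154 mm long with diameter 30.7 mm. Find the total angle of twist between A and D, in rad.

ω = 119 rad/s, so T = P/ω = 48.0×745.7 / 119.0 = 300.8 N·m.
J_AB = π(0.0390)⁴/32 = 2.27×10^-7 m⁴; J_BC = π(0.0482)⁴/32 = 5.30×10^-7 m⁴; J_CD = π(0.0307)⁴/32 = 8.72×10^-8 m⁴.
θ = (T/G)·Σ L_i/J_i = (300.8/16.2×10⁹)·(0.249/2.27×10^-7 + 0.205/5.30×10^-7 + 0.154/8.72×10^-8) = 0.06033 rad.

0.0603 rad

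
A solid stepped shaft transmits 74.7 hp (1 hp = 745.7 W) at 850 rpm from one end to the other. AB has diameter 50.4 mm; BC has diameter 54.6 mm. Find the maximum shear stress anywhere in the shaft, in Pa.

2.49e7 Pa

ω = 2π·850/60 = 89.01 rad/s, so T = P/ω = 74.7×745.7 / 89.01 = 625.8 N·m.
Under the same torque, τ_max = 16T/(πd³) is largest where d is smallest — segment AB (d = 50.4 mm).
τ_max = 16·625.8/(π·(0.0504)³) = 2.490×10^7 Pa.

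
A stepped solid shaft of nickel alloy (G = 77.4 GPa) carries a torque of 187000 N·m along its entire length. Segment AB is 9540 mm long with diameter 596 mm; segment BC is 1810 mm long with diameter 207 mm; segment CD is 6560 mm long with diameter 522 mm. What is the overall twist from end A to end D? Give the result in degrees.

1.62°

J_AB = π(0.596)⁴/32 = 0.0124 m⁴; J_BC = π(0.207)⁴/32 = 1.80×10^-4 m⁴; J_CD = π(0.522)⁴/32 = 7.29×10^-3 m⁴.
θ = (T/G)·Σ L_i/J_i = (187000/77.4×10⁹)·(9.54/0.0124 + 1.81/1.80×10^-4 + 6.56/7.29×10^-3) = 0.02830 rad.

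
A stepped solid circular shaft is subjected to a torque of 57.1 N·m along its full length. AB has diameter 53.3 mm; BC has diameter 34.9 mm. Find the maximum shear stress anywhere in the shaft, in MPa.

Under the same torque, τ_max = 16T/(πd³) is largest where d is smallest — segment BC (d = 34.9 mm).
τ_max = 16·57.10/(π·(0.0349)³) = 6.841×10^6 Pa.

6.84 MPa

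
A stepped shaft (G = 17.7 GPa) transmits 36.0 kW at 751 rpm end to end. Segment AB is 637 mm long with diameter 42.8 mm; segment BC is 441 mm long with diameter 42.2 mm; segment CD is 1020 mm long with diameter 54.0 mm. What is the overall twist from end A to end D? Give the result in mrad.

ω = 2π·751/60 = 78.64 rad/s, so T = P/ω = 36.0×10³ / 78.64 = 457.8 N·m.
J_AB = π(0.0428)⁴/32 = 3.29×10^-7 m⁴; J_BC = π(0.0422)⁴/32 = 3.11×10^-7 m⁴; J_CD = π(0.0540)⁴/32 = 8.35×10^-7 m⁴.
θ = (T/G)·Σ L_i/J_i = (457.8/17.7×10⁹)·(0.637/3.29×10^-7 + 0.441/3.11×10^-7 + 1.02/8.35×10^-7) = 0.1182 rad.

118 mrad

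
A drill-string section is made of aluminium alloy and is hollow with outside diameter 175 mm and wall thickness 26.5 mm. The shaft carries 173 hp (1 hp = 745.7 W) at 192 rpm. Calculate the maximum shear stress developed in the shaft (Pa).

ω = 2π·192/60 = 20.11 rad/s, so T = P/ω = 173×745.7 / 20.11 = 6416 N·m.
J = π(d_o⁴ − d_i⁴)/32 = π(0.175⁴ − 0.122⁴)/32 = 7.033×10^-5 m⁴.
τ_max = T·r/J = 6416 × 0.0875 / 7.033×10^-5 = 7.983×10^6 Pa.

7.98e6 Pa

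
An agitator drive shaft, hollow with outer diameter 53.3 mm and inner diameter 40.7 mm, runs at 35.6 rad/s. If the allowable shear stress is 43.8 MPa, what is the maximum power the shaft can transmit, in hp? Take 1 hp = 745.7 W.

J = π(d_o⁴ − d_i⁴)/32 = π(0.0533⁴ − 0.0407⁴)/32 = 5.229×10^-7 m⁴.
T_max = τ_allow·J/r = 4.38×10^7 × 5.229×10^-7 / 0.0267 = 859.5 N·m.
ω = 35.6 rad/s, so P_max = T_max·ω = 3.060×10^4 W.

41.0 hp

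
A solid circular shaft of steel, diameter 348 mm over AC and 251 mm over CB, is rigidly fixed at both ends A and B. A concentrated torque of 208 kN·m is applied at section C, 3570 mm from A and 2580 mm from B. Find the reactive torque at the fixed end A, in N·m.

151000 N·m

Compatibility: T_A·a/J_AC = T_B·b/J_CB with T_A + T_B = T₀.
J_AC = 1.44×10^-3 m⁴, J_CB = 3.90×10^-4 m⁴, so T_A = T₀·(J_AC/a)/((J_AC/a)+(J_CB/b)) = 151300 N·m, T_B = 56670 N·m.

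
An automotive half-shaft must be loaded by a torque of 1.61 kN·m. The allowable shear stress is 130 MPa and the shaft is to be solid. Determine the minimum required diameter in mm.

39.8 mm

For a solid shaft τ_max = 16T/(πd³), so d = (16T/(π τ_allow))^(1/3) = (16·1610/(π·1.30×10^8))^(1/3) = 0.03981 m.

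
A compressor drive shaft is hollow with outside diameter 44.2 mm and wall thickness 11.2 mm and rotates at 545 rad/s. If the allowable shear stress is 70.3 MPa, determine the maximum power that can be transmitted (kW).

611 kW

J = π(d_o⁴ − d_i⁴)/32 = π(0.0442⁴ − 0.0218⁴)/32 = 3.525×10^-7 m⁴.
T_max = τ_allow·J/r = 7.03×10^7 × 3.525×10^-7 / 0.0221 = 1121 N·m.
ω = 545 rad/s, so P_max = T_max·ω = 6.112×10^5 W.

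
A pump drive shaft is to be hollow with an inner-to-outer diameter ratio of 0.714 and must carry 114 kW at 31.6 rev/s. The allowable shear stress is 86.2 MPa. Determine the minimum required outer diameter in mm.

35.8 mm

ω = 2π·31.6 = 198.5 rad/s, so T = P/ω = 114×10³ / 198.5 = 574.2 N·m.
For a hollow shaft with d_i/d_o = 0.714: τ_max = 16T/(π d_o³ (1−k⁴)), so d_o = [16T/(π τ_allow (1−k⁴))]^(1/3) = [16·574.2/(π·8.62×10^7·0.7401)]^(1/3) = 0.03579 m.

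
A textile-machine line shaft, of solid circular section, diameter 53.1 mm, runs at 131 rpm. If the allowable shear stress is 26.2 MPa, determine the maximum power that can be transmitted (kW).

J = πd⁴/32 = π(0.0531)⁴/32 = 7.805×10^-7 m⁴.
T_max = τ_allow·J/r = 2.62×10^7 × 7.805×10^-7 / 0.0266 = 770.2 N·m.
ω = 2π·131/60 = 13.72 rad/s, so P_max = T_max·ω = 1.057×10^4 W.

10.6 kW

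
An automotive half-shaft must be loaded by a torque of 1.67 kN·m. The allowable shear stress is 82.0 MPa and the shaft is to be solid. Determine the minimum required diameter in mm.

47.0 mm

For a solid shaft τ_max = 16T/(πd³), so d = (16T/(π τ_allow))^(1/3) = (16·1670/(π·8.20×10^7))^(1/3) = 0.04698 m.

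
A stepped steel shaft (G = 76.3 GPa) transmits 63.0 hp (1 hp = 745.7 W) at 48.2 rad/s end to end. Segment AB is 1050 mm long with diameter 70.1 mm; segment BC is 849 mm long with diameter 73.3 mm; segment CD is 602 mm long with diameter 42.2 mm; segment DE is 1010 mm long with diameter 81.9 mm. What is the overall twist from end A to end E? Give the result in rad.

0.0371 rad

ω = 48.2 rad/s, so T = P/ω = 63.0×745.7 / 48.20 = 974.7 N·m.
J_AB = π(0.0701)⁴/32 = 2.37×10^-6 m⁴; J_BC = π(0.0733)⁴/32 = 2.83×10^-6 m⁴; J_CD = π(0.0422)⁴/32 = 3.11×10^-7 m⁴; J_DE = π(0.0819)⁴/32 = 4.42×10^-6 m⁴.
θ = (T/G)·Σ L_i/J_i = (974.7/76.3×10⁹)·(1.05/2.37×10^-6 + 0.849/2.83×10^-6 + 0.602/3.11×10^-7 + 1.01/4.42×10^-6) = 0.03710 rad.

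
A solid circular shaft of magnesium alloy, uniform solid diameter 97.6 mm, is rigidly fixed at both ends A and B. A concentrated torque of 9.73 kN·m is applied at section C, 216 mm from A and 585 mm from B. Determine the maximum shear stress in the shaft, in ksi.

5.65 ksi

With uniform GJ and both ends fixed, compatibility θ_AC = θ_CB gives T_A·a = T_B·b, together with T_A + T_B = T₀.
T_A = T₀·b/(a+b) = 9730·585/801.0 = 7106 N·m; T_B = 2624 N·m.
τ in each portion: τ_AC = 3.89×10^7 Pa, τ_CB = 1.44×10^7 Pa; maximum is in AC.
τ_max = T_AC·r/J = 7106·0.0488/8.91×10^-6 = 3.893×10^7 Pa.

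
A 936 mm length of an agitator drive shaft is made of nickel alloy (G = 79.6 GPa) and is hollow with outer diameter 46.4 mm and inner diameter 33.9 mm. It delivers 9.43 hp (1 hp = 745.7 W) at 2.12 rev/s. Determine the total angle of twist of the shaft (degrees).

ω = 2π·2.12 = 13.32 rad/s, so T = P/ω = 9.43×745.7 / 13.32 = 527.9 N·m.
J = π(d_o⁴ − d_i⁴)/32 = π(0.0464⁴ − 0.0339⁴)/32 = 3.254×10^-7 m⁴.
θ = T·L/(G·J) = 527.9 × 0.936 / (79.6×10⁹ × 3.254×10^-7) = 0.01908 rad.

1.09°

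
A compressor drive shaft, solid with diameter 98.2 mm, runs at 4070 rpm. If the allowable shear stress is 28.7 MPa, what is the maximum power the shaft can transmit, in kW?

2270 kW

J = πd⁴/32 = π(0.0982)⁴/32 = 9.129×10^-6 m⁴.
T_max = τ_allow·J/r = 2.87×10^7 × 9.129×10^-6 / 0.0491 = 5336 N·m.
ω = 2π·4070/60 = 426.2 rad/s, so P_max = T_max·ω = 2.274×10^6 W.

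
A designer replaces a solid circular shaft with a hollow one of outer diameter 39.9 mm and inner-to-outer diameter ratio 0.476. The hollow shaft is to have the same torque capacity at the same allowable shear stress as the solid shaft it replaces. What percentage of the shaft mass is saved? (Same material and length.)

Equal τ_max and T ⇒ the solid shaft needs d_s³ = d_o³(1−k⁴), so d_s = 39.9·(1−0.476⁴)^(1/3) = 39.21 mm.
Area ratio A_h/A_s = d_o²(1−k²)/d_s² = (1−k²)/(1−k⁴)^(2/3) = 0.8011.
Mass saving = 1 − 0.8011 = 19.9 %.

19.9 %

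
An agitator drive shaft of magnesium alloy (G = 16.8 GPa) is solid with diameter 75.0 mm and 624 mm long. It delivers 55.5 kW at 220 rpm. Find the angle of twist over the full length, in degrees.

ω = 2π·220/60 = 23.04 rad/s, so T = P/ω = 55.5×10³ / 23.04 = 2409 N·m.
J = πd⁴/32 = π(0.0750)⁴/32 = 3.106×10^-6 m⁴.
θ = T·L/(G·J) = 2409 × 0.624 / (16.8×10⁹ × 3.106×10^-6) = 0.02881 rad.

1.65°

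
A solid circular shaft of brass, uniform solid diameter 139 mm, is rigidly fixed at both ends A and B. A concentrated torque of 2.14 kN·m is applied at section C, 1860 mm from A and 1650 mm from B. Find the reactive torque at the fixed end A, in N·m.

1010 N·m

With uniform GJ and both ends fixed, compatibility θ_AC = θ_CB gives T_A·a = T_B·b, together with T_A + T_B = T₀.
T_A = T₀·b/(a+b) = 2140·1650/3510 = 1006 N·m; T_B = 1134 N·m.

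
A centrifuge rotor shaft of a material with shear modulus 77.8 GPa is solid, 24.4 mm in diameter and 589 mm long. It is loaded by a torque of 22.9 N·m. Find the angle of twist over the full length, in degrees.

0.285°

J = πd⁴/32 = π(0.0244)⁴/32 = 3.480×10^-8 m⁴.
θ = T·L/(G·J) = 22.90 × 0.589 / (77.8×10⁹ × 3.480×10^-8) = 4.982×10^-3 rad.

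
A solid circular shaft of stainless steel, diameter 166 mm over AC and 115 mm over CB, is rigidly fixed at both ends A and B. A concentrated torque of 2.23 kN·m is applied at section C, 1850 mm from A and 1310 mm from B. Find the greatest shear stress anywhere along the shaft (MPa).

1.87 MPa

Compatibility: T_A·a/J_AC = T_B·b/J_CB with T_A + T_B = T₀.
J_AC = 7.45×10^-5 m⁴, J_CB = 1.72×10^-5 m⁴, so T_A = T₀·(J_AC/a)/((J_AC/a)+(J_CB/b)) = 1683 N·m, T_B = 547.3 N·m.
τ in each portion: τ_AC = 1.87×10^6 Pa, τ_CB = 1.83×10^6 Pa; maximum is in AC.
τ_max = T_AC·r/J = 1683·0.0830/7.45×10^-5 = 1.873×10^6 Pa.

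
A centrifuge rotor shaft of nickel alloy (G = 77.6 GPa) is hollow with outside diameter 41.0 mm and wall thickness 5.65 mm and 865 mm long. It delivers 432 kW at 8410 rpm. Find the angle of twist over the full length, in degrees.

ω = 2π·8410/60 = 880.7 rad/s, so T = P/ω = 432×10³ / 880.7 = 490.5 N·m.
J = π(d_o⁴ − d_i⁴)/32 = π(0.0410⁴ − 0.0297⁴)/32 = 2.010×10^-7 m⁴.
θ = T·L/(G·J) = 490.5 × 0.865 / (77.6×10⁹ × 2.010×10^-7) = 0.02720 rad.

1.56°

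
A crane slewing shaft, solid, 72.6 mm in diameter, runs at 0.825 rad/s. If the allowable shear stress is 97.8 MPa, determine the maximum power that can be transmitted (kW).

J = πd⁴/32 = π(0.0726)⁴/32 = 2.727×10^-6 m⁴.
T_max = τ_allow·J/r = 9.78×10^7 × 2.727×10^-6 / 0.0363 = 7348 N·m.
ω = 0.825 rad/s, so P_max = T_max·ω = 6062 W.

6.06 kW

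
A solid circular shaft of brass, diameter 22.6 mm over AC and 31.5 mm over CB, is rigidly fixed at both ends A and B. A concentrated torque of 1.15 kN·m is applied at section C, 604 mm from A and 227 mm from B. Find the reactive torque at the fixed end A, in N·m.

104 N·m

Compatibility: T_A·a/J_AC = T_B·b/J_CB with T_A + T_B = T₀.
J_AC = 2.56×10^-8 m⁴, J_CB = 9.67×10^-8 m⁴, so T_A = T₀·(J_AC/a)/((J_AC/a)+(J_CB/b)) = 104.1 N·m, T_B = 1046 N·m.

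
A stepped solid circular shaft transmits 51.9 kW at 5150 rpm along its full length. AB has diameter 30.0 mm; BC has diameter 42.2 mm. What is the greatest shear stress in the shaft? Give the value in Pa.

ω = 2π·5150/60 = 539.3 rad/s, so T = P/ω = 51.9×10³ / 539.3 = 96.23 N·m.
Under the same torque, τ_max = 16T/(πd³) is largest where d is smallest — segment AB (d = 30.0 mm).
τ_max = 16·96.23/(π·(0.0300)³) = 1.815×10^7 Pa.

1.82e7 Pa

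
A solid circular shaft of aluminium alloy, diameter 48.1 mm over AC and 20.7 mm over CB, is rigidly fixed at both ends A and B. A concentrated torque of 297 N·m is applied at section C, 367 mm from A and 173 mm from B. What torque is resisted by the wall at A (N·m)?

Compatibility: T_A·a/J_AC = T_B·b/J_CB with T_A + T_B = T₀.
J_AC = 5.26×10^-7 m⁴, J_CB = 1.80×10^-8 m⁴, so T_A = T₀·(J_AC/a)/((J_AC/a)+(J_CB/b)) = 276.9 N·m, T_B = 20.15 N·m.

277 N·m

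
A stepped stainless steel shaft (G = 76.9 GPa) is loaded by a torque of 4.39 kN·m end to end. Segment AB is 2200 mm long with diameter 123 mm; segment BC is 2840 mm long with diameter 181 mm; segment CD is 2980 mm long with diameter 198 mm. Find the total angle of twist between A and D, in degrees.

J_AB = π(0.123)⁴/32 = 2.25×10^-5 m⁴; J_BC = π(0.181)⁴/32 = 1.05×10^-4 m⁴; J_CD = π(0.198)⁴/32 = 1.51×10^-4 m⁴.
θ = (T/G)·Σ L_i/J_i = (4390/76.9×10⁹)·(2.20/2.25×10^-5 + 2.84/1.05×10^-4 + 2.98/1.51×10^-4) = 8.255×10^-3 rad.

0.473°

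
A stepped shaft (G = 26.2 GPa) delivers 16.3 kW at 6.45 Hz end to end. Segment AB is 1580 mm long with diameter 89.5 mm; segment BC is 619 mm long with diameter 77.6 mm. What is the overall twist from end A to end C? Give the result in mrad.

ω = 2π·6.45 = 40.53 rad/s, so T = P/ω = 16.3×10³ / 40.53 = 402.2 N·m.
J_AB = π(0.0895)⁴/32 = 6.30×10^-6 m⁴; J_BC = π(0.0776)⁴/32 = 3.56×10^-6 m⁴.
θ = (T/G)·Σ L_i/J_i = (402.2/26.2×10⁹)·(1.58/6.30×10^-6 + 0.619/3.56×10^-6) = 6.520×10^-3 rad.

6.52 mrad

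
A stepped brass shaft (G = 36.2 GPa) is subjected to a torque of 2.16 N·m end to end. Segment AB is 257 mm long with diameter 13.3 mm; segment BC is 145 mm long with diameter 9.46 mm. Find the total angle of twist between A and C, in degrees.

J_AB = π(0.0133)⁴/32 = 3.07×10^-9 m⁴; J_BC = π(0.00946)⁴/32 = 7.86×10^-10 m⁴.
θ = (T/G)·Σ L_i/J_i = (2.160/36.2×10⁹)·(0.257/3.07×10^-9 + 0.145/7.86×10^-10) = 0.01600 rad.

0.916°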